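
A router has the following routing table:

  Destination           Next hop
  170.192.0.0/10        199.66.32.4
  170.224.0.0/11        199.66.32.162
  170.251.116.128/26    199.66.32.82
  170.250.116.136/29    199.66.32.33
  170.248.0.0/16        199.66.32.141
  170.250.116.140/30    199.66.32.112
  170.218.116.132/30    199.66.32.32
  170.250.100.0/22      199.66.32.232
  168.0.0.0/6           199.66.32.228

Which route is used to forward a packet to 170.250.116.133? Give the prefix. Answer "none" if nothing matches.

170.224.0.0/11

Entries matching 170.250.116.133:
  168.0.0.0/6 (168.0.0.0 - 171.255.255.255)
  170.192.0.0/10 (170.192.0.0 - 170.255.255.255)
  170.224.0.0/11 (170.224.0.0 - 170.255.255.255)
Most specific is 170.224.0.0/11.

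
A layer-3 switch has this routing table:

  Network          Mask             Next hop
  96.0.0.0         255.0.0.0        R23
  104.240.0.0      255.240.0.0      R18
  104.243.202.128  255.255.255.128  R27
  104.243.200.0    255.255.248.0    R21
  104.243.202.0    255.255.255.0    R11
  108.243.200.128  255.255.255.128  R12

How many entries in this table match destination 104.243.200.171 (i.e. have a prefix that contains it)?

2

Prefixes containing 104.243.200.171:
  104.240.0.0/12 (104.240.0.0 - 104.255.255.255)
  104.243.200.0/21 (104.243.200.0 - 104.243.207.255)
Total matching entries: 2.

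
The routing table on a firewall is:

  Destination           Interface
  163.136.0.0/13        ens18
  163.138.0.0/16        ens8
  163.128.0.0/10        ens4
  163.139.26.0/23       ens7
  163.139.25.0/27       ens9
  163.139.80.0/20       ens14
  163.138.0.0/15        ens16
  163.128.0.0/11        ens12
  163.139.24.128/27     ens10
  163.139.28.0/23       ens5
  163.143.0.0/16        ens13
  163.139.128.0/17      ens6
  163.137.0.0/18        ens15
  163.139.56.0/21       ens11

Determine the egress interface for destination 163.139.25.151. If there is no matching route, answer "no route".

ens16

Routes whose prefix contains 163.139.25.151:
  163.128.0.0/10 (163.128.0.0 - 163.191.255.255) -> ens4
  163.128.0.0/11 (163.128.0.0 - 163.159.255.255) -> ens12
  163.136.0.0/13 (163.136.0.0 - 163.143.255.255) -> ens18
  163.138.0.0/15 (163.138.0.0 - 163.139.255.255) -> ens16
More-specific entries that do NOT match:
  163.139.25.0/27 (163.139.25.0 - 163.139.25.31) does not contain 163.139.25.151
  163.139.24.128/27 (163.139.24.128 - 163.139.24.159) does not contain 163.139.25.151
  163.139.26.0/23 (163.139.26.0 - 163.139.27.255) does not contain 163.139.25.151
  163.139.28.0/23 (163.139.28.0 - 163.139.29.255) does not contain 163.139.25.151
  163.139.56.0/21 (163.139.56.0 - 163.139.63.255) does not contain 163.139.25.151
  163.139.80.0/20 (163.139.80.0 - 163.139.95.255) does not contain 163.139.25.151
  163.137.0.0/18 (163.137.0.0 - 163.137.63.255) does not contain 163.139.25.151
  163.139.128.0/17 (163.139.128.0 - 163.139.255.255) does not contain 163.139.25.151
  163.138.0.0/16 (163.138.0.0 - 163.138.255.255) does not contain 163.139.25.151
  163.143.0.0/16 (163.143.0.0 - 163.143.255.255) does not contain 163.139.25.151
Longest matching prefix is /15 -> interface ens16.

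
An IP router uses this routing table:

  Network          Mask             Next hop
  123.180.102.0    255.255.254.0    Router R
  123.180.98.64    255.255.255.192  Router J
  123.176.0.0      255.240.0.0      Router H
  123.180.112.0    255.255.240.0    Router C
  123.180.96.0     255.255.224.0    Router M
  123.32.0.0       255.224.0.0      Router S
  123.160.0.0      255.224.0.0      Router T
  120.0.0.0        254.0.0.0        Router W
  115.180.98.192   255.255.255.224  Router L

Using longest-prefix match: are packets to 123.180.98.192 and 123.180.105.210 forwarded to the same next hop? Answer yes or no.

yes

123.180.98.192: longest match 123.180.96.0/19 -> Router M
123.180.105.210: longest match 123.180.96.0/19 -> Router M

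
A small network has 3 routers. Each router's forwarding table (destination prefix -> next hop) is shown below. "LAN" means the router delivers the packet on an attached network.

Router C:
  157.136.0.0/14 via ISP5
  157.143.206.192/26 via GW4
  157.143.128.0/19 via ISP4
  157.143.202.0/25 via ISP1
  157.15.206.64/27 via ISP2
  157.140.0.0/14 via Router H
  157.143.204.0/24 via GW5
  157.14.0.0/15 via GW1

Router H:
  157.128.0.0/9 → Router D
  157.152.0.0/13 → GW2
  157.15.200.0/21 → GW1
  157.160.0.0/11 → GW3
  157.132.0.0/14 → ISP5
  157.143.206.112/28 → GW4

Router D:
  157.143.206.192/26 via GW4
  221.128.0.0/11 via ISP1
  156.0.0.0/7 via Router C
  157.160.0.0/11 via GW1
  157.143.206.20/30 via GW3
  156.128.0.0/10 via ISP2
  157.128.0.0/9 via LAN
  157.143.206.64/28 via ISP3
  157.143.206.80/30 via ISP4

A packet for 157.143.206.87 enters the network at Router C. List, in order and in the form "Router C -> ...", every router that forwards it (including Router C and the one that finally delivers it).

At Router C: longest match for 157.143.206.87 is 157.140.0.0/14 -> Router H
At Router H: longest match for 157.143.206.87 is 157.128.0.0/9 -> Router D
At Router D: longest match for 157.143.206.87 is 157.128.0.0/9 -> LAN

Router C -> Router H -> Router D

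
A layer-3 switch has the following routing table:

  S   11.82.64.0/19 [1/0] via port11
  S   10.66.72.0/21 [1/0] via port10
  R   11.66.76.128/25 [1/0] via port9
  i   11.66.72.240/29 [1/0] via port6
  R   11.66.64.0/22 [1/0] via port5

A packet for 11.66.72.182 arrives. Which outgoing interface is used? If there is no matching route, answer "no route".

no route

No entry's prefix contains 11.66.72.182; there is no default route.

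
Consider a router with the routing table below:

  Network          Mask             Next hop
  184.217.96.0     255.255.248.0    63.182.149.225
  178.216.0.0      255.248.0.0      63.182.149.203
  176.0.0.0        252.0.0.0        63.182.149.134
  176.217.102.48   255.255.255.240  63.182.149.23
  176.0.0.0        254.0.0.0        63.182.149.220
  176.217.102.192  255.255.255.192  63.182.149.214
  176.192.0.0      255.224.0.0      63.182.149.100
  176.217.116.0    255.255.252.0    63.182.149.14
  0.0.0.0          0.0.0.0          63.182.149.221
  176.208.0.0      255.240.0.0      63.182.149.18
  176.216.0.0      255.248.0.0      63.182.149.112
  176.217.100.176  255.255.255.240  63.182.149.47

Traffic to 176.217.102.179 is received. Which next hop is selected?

Routes whose prefix contains 176.217.102.179:
  0.0.0.0/0 (default, matches everything) -> 63.182.149.221
  176.0.0.0/6 (176.0.0.0 - 179.255.255.255) -> 63.182.149.134
  176.0.0.0/7 (176.0.0.0 - 177.255.255.255) -> 63.182.149.220
  176.192.0.0/11 (176.192.0.0 - 176.223.255.255) -> 63.182.149.100
  176.208.0.0/12 (176.208.0.0 - 176.223.255.255) -> 63.182.149.18
  176.216.0.0/13 (176.216.0.0 - 176.223.255.255) -> 63.182.149.112
More-specific entries that do NOT match:
  176.217.102.48/28 (176.217.102.48 - 176.217.102.63) does not contain 176.217.102.179
  176.217.100.176/28 (176.217.100.176 - 176.217.100.191) does not contain 176.217.102.179
  176.217.102.192/26 (176.217.102.192 - 176.217.102.255) does not contain 176.217.102.179
  176.217.116.0/22 (176.217.116.0 - 176.217.119.255) does not contain 176.217.102.179
  184.217.96.0/21 (184.217.96.0 - 184.217.103.255) does not contain 176.217.102.179
Longest matching prefix is /13 -> next hop 63.182.149.112.

63.182.149.112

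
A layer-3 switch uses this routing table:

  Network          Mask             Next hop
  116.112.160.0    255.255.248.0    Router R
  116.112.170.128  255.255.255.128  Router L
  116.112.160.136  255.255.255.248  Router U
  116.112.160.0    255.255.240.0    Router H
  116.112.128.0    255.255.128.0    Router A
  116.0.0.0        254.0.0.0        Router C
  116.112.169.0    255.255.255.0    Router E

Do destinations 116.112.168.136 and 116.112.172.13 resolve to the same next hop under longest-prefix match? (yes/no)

116.112.168.136: longest match 116.112.160.0/20 -> Router H
116.112.172.13: longest match 116.112.160.0/20 -> Router H

yes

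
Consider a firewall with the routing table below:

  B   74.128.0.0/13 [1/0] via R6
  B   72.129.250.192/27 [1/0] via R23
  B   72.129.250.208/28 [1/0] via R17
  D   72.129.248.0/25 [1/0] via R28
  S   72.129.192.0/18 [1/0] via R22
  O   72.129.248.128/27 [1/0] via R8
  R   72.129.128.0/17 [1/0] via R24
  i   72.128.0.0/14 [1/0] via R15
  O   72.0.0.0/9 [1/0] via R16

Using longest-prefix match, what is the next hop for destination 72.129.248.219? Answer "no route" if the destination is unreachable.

R22

Routes whose prefix contains 72.129.248.219:
  72.128.0.0/14 (72.128.0.0 - 72.131.255.255) -> R15
  72.129.128.0/17 (72.129.128.0 - 72.129.255.255) -> R24
  72.129.192.0/18 (72.129.192.0 - 72.129.255.255) -> R22
More-specific entries that do NOT match:
  72.129.250.208/28 (72.129.250.208 - 72.129.250.223) does not contain 72.129.248.219
  72.129.250.192/27 (72.129.250.192 - 72.129.250.223) does not contain 72.129.248.219
  72.129.248.128/27 (72.129.248.128 - 72.129.248.159) does not contain 72.129.248.219
  72.129.248.0/25 (72.129.248.0 - 72.129.248.127) does not contain 72.129.248.219
Longest matching prefix is /18 -> next hop R22.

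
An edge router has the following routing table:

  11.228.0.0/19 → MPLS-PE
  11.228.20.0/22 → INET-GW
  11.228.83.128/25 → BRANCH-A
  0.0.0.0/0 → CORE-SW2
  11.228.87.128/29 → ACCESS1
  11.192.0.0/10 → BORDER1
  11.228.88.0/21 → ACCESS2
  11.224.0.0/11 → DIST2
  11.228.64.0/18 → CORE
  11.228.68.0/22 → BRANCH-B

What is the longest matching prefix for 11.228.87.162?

11.228.64.0/18

Entries matching 11.228.87.162:
  0.0.0.0/0 (default, matches everything)
  11.192.0.0/10 (11.192.0.0 - 11.255.255.255)
  11.224.0.0/11 (11.224.0.0 - 11.255.255.255)
  11.228.64.0/18 (11.228.64.0 - 11.228.127.255)
Most specific is 11.228.64.0/18.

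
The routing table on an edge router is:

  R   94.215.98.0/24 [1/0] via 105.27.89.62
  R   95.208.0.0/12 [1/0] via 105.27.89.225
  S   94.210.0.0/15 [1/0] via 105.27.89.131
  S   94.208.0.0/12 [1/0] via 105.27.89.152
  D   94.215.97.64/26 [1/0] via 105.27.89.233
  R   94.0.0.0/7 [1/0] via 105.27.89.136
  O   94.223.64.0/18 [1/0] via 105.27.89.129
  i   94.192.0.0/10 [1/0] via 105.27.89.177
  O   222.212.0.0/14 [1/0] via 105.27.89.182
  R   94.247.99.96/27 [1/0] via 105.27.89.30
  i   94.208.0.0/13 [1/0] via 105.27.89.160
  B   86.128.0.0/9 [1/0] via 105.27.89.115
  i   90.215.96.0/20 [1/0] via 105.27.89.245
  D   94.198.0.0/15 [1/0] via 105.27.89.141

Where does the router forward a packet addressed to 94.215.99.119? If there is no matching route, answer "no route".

Routes whose prefix contains 94.215.99.119:
  94.0.0.0/7 (94.0.0.0 - 95.255.255.255) -> 105.27.89.136
  94.192.0.0/10 (94.192.0.0 - 94.255.255.255) -> 105.27.89.177
  94.208.0.0/12 (94.208.0.0 - 94.223.255.255) -> 105.27.89.152
  94.208.0.0/13 (94.208.0.0 - 94.215.255.255) -> 105.27.89.160
More-specific entries that do NOT match:
  94.247.99.96/27 (94.247.99.96 - 94.247.99.127) does not contain 94.215.99.119
  94.215.97.64/26 (94.215.97.64 - 94.215.97.127) does not contain 94.215.99.119
  94.215.98.0/24 (94.215.98.0 - 94.215.98.255) does not contain 94.215.99.119
  90.215.96.0/20 (90.215.96.0 - 90.215.111.255) does not contain 94.215.99.119
  94.223.64.0/18 (94.223.64.0 - 94.223.127.255) does not contain 94.215.99.119
  94.210.0.0/15 (94.210.0.0 - 94.211.255.255) does not contain 94.215.99.119
  94.198.0.0/15 (94.198.0.0 - 94.199.255.255) does not contain 94.215.99.119
  222.212.0.0/14 (222.212.0.0 - 222.215.255.255) does not contain 94.215.99.119
Longest matching prefix is /13 -> next hop 105.27.89.160.

105.27.89.160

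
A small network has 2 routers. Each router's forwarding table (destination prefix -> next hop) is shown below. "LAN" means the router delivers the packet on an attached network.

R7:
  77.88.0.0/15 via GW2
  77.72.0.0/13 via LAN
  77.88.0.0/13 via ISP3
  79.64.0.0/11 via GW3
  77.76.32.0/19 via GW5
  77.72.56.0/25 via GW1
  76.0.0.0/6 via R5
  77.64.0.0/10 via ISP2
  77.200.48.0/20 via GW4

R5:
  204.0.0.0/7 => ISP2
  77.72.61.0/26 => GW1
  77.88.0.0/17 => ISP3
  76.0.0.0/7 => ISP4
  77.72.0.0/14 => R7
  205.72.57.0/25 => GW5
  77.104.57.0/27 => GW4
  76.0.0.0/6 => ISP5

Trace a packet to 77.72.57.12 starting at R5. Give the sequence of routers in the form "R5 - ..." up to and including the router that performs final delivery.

At R5: longest match for 77.72.57.12 is 77.72.0.0/14 -> R7
At R7: longest match for 77.72.57.12 is 77.72.0.0/13 -> LAN

R5 - R7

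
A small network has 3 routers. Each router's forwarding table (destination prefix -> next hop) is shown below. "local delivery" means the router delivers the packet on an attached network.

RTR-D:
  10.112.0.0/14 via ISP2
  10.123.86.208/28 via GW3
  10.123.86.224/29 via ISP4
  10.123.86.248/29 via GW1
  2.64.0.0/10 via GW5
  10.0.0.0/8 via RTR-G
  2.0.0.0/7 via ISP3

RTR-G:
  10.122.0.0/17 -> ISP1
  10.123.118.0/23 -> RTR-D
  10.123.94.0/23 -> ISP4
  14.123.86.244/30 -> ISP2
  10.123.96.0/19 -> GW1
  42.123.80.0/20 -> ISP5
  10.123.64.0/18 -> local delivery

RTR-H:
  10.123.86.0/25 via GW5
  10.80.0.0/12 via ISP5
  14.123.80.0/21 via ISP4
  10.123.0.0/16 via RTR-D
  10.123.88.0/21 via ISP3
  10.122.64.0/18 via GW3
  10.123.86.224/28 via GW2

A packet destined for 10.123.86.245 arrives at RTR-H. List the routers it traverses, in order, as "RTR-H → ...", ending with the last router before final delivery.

RTR-H → RTR-D → RTR-G

At RTR-H: longest match for 10.123.86.245 is 10.123.0.0/16 -> RTR-D
At RTR-D: longest match for 10.123.86.245 is 10.0.0.0/8 -> RTR-G
At RTR-G: longest match for 10.123.86.245 is 10.123.64.0/18 -> local delivery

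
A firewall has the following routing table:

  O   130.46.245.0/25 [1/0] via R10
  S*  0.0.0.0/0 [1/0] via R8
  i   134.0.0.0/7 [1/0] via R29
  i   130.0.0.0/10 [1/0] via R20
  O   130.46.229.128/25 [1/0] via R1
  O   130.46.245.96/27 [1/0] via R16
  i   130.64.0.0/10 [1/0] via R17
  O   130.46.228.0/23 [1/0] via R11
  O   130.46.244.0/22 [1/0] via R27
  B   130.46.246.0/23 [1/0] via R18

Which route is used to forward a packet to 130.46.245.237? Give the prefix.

130.46.244.0/22

Entries matching 130.46.245.237:
  0.0.0.0/0 (default, matches everything)
  130.0.0.0/10 (130.0.0.0 - 130.63.255.255)
  130.46.244.0/22 (130.46.244.0 - 130.46.247.255)
Most specific is 130.46.244.0/22.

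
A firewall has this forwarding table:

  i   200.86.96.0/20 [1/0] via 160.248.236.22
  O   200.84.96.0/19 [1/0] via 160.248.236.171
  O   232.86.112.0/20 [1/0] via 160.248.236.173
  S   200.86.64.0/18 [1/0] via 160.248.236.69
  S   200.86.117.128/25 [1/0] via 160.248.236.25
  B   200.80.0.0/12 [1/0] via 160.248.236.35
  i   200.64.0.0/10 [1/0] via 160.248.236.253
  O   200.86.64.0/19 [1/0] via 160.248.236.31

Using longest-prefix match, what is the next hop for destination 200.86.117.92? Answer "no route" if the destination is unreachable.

160.248.236.69

Routes whose prefix contains 200.86.117.92:
  200.64.0.0/10 (200.64.0.0 - 200.127.255.255) -> 160.248.236.253
  200.80.0.0/12 (200.80.0.0 - 200.95.255.255) -> 160.248.236.35
  200.86.64.0/18 (200.86.64.0 - 200.86.127.255) -> 160.248.236.69
More-specific entries that do NOT match:
  200.86.117.128/25 (200.86.117.128 - 200.86.117.255) does not contain 200.86.117.92
  200.86.96.0/20 (200.86.96.0 - 200.86.111.255) does not contain 200.86.117.92
  232.86.112.0/20 (232.86.112.0 - 232.86.127.255) does not contain 200.86.117.92
  200.84.96.0/19 (200.84.96.0 - 200.84.127.255) does not contain 200.86.117.92
  200.86.64.0/19 (200.86.64.0 - 200.86.95.255) does not contain 200.86.117.92
Longest matching prefix is /18 -> next hop 160.248.236.69.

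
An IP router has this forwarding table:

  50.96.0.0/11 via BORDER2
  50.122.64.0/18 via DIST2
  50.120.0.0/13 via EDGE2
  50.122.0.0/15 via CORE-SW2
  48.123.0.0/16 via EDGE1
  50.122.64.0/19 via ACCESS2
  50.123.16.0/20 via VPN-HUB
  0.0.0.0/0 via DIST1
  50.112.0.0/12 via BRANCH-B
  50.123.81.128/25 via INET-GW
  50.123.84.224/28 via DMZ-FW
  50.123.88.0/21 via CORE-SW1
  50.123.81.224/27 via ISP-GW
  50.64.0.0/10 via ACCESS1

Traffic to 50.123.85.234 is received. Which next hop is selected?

CORE-SW2

Routes whose prefix contains 50.123.85.234:
  0.0.0.0/0 (default, matches everything) -> DIST1
  50.64.0.0/10 (50.64.0.0 - 50.127.255.255) -> ACCESS1
  50.96.0.0/11 (50.96.0.0 - 50.127.255.255) -> BORDER2
  50.112.0.0/12 (50.112.0.0 - 50.127.255.255) -> BRANCH-B
  50.120.0.0/13 (50.120.0.0 - 50.127.255.255) -> EDGE2
  50.122.0.0/15 (50.122.0.0 - 50.123.255.255) -> CORE-SW2
More-specific entries that do NOT match:
  50.123.84.224/28 (50.123.84.224 - 50.123.84.239) does not contain 50.123.85.234
  50.123.81.224/27 (50.123.81.224 - 50.123.81.255) does not contain 50.123.85.234
  50.123.81.128/25 (50.123.81.128 - 50.123.81.255) does not contain 50.123.85.234
  50.123.88.0/21 (50.123.88.0 - 50.123.95.255) does not contain 50.123.85.234
  50.123.16.0/20 (50.123.16.0 - 50.123.31.255) does not contain 50.123.85.234
  50.122.64.0/19 (50.122.64.0 - 50.122.95.255) does not contain 50.123.85.234
  50.122.64.0/18 (50.122.64.0 - 50.122.127.255) does not contain 50.123.85.234
  48.123.0.0/16 (48.123.0.0 - 48.123.255.255) does not contain 50.123.85.234
Longest matching prefix is /15 -> next hop CORE-SW2.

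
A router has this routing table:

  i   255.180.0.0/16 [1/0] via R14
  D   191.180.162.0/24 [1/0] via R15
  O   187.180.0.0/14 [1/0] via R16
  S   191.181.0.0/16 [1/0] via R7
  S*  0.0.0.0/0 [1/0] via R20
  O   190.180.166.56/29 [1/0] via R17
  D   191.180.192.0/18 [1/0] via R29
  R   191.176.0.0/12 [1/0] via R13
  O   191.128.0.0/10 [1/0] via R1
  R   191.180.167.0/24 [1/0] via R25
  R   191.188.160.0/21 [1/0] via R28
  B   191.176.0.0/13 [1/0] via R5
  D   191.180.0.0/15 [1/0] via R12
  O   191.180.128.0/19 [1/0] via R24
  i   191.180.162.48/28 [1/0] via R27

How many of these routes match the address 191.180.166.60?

Prefixes containing 191.180.166.60:
  0.0.0.0/0 (default, matches everything)
  191.128.0.0/10 (191.128.0.0 - 191.191.255.255)
  191.176.0.0/12 (191.176.0.0 - 191.191.255.255)
  191.176.0.0/13 (191.176.0.0 - 191.183.255.255)
  191.180.0.0/15 (191.180.0.0 - 191.181.255.255)
Total matching entries: 5.

5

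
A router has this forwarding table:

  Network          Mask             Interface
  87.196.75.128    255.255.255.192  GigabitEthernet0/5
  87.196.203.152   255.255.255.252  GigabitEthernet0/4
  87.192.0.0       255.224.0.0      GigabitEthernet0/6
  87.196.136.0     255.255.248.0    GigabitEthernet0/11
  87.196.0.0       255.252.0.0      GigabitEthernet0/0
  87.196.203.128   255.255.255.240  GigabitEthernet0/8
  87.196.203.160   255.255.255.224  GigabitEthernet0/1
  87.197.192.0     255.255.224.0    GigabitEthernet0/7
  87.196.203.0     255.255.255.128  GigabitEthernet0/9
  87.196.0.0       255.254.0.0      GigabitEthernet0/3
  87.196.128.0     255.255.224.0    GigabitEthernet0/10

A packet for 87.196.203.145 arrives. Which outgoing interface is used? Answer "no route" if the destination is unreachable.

GigabitEthernet0/3

Routes whose prefix contains 87.196.203.145:
  87.192.0.0/11 (87.192.0.0 - 87.223.255.255) -> GigabitEthernet0/6
  87.196.0.0/14 (87.196.0.0 - 87.199.255.255) -> GigabitEthernet0/0
  87.196.0.0/15 (87.196.0.0 - 87.197.255.255) -> GigabitEthernet0/3
More-specific entries that do NOT match:
  87.196.203.152/30 (87.196.203.152 - 87.196.203.155) does not contain 87.196.203.145
  87.196.203.128/28 (87.196.203.128 - 87.196.203.143) does not contain 87.196.203.145
  87.196.203.160/27 (87.196.203.160 - 87.196.203.191) does not contain 87.196.203.145
  87.196.75.128/26 (87.196.75.128 - 87.196.75.191) does not contain 87.196.203.145
  87.196.203.0/25 (87.196.203.0 - 87.196.203.127) does not contain 87.196.203.145
  87.196.136.0/21 (87.196.136.0 - 87.196.143.255) does not contain 87.196.203.145
  87.197.192.0/19 (87.197.192.0 - 87.197.223.255) does not contain 87.196.203.145
  87.196.128.0/19 (87.196.128.0 - 87.196.159.255) does not contain 87.196.203.145
Longest matching prefix is /15 -> interface GigabitEthernet0/3.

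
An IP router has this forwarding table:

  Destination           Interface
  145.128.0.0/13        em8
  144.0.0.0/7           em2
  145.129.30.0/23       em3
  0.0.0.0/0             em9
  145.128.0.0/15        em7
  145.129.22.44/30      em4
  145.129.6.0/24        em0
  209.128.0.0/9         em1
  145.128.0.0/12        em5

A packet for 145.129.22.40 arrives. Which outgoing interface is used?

em7

Routes whose prefix contains 145.129.22.40:
  0.0.0.0/0 (default, matches everything) -> em9
  144.0.0.0/7 (144.0.0.0 - 145.255.255.255) -> em2
  145.128.0.0/12 (145.128.0.0 - 145.143.255.255) -> em5
  145.128.0.0/13 (145.128.0.0 - 145.135.255.255) -> em8
  145.128.0.0/15 (145.128.0.0 - 145.129.255.255) -> em7
More-specific entries that do NOT match:
  145.129.22.44/30 (145.129.22.44 - 145.129.22.47) does not contain 145.129.22.40
  145.129.6.0/24 (145.129.6.0 - 145.129.6.255) does not contain 145.129.22.40
  145.129.30.0/23 (145.129.30.0 - 145.129.31.255) does not contain 145.129.22.40
Longest matching prefix is /15 -> interface em7.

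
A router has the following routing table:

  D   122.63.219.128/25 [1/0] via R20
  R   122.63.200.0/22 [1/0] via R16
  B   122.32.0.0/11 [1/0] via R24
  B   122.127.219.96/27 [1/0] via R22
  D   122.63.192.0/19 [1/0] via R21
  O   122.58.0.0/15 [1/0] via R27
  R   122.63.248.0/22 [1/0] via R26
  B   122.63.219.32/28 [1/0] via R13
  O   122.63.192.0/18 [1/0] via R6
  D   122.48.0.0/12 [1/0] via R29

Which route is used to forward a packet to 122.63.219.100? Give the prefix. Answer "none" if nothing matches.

Entries matching 122.63.219.100:
  122.32.0.0/11 (122.32.0.0 - 122.63.255.255)
  122.48.0.0/12 (122.48.0.0 - 122.63.255.255)
  122.63.192.0/18 (122.63.192.0 - 122.63.255.255)
  122.63.192.0/19 (122.63.192.0 - 122.63.223.255)
Most specific is 122.63.192.0/19.

122.63.192.0/19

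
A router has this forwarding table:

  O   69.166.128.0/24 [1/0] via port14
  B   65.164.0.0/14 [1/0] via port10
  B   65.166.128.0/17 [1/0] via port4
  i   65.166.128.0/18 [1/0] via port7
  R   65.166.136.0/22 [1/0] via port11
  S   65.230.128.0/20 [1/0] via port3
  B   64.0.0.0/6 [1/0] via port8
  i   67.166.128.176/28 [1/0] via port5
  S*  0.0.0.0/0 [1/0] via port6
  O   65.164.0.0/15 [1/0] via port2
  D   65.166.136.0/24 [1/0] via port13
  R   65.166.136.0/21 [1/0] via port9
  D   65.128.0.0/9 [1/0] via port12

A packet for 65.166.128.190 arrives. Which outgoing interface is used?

Routes whose prefix contains 65.166.128.190:
  0.0.0.0/0 (default, matches everything) -> port6
  64.0.0.0/6 (64.0.0.0 - 67.255.255.255) -> port8
  65.128.0.0/9 (65.128.0.0 - 65.255.255.255) -> port12
  65.164.0.0/14 (65.164.0.0 - 65.167.255.255) -> port10
  65.166.128.0/17 (65.166.128.0 - 65.166.255.255) -> port4
  65.166.128.0/18 (65.166.128.0 - 65.166.191.255) -> port7
More-specific entries that do NOT match:
  67.166.128.176/28 (67.166.128.176 - 67.166.128.191) does not contain 65.166.128.190
  69.166.128.0/24 (69.166.128.0 - 69.166.128.255) does not contain 65.166.128.190
  65.166.136.0/24 (65.166.136.0 - 65.166.136.255) does not contain 65.166.128.190
  65.166.136.0/22 (65.166.136.0 - 65.166.139.255) does not contain 65.166.128.190
  65.166.136.0/21 (65.166.136.0 - 65.166.143.255) does not contain 65.166.128.190
  65.230.128.0/20 (65.230.128.0 - 65.230.143.255) does not contain 65.166.128.190
Longest matching prefix is /18 -> interface port7.

port7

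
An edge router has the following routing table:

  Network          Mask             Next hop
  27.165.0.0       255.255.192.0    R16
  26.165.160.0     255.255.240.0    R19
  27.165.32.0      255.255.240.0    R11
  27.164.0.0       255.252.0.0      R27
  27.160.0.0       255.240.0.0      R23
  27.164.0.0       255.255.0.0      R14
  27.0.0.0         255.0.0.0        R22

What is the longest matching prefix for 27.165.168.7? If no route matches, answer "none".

27.164.0.0/14

Entries matching 27.165.168.7:
  27.0.0.0/8 (27.0.0.0 - 27.255.255.255)
  27.160.0.0/12 (27.160.0.0 - 27.175.255.255)
  27.164.0.0/14 (27.164.0.0 - 27.167.255.255)
Most specific is 27.164.0.0/14.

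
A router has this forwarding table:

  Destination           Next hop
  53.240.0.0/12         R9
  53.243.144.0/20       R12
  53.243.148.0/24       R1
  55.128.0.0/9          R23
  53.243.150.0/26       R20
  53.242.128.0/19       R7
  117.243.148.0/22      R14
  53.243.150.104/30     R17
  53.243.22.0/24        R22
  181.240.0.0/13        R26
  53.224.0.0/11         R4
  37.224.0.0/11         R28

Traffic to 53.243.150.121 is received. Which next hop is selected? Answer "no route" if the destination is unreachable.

R12

Routes whose prefix contains 53.243.150.121:
  53.224.0.0/11 (53.224.0.0 - 53.255.255.255) -> R4
  53.240.0.0/12 (53.240.0.0 - 53.255.255.255) -> R9
  53.243.144.0/20 (53.243.144.0 - 53.243.159.255) -> R12
More-specific entries that do NOT match:
  53.243.150.104/30 (53.243.150.104 - 53.243.150.107) does not contain 53.243.150.121
  53.243.150.0/26 (53.243.150.0 - 53.243.150.63) does not contain 53.243.150.121
  53.243.148.0/24 (53.243.148.0 - 53.243.148.255) does not contain 53.243.150.121
  53.243.22.0/24 (53.243.22.0 - 53.243.22.255) does not contain 53.243.150.121
  117.243.148.0/22 (117.243.148.0 - 117.243.151.255) does not contain 53.243.150.121
Longest matching prefix is /20 -> next hop R12.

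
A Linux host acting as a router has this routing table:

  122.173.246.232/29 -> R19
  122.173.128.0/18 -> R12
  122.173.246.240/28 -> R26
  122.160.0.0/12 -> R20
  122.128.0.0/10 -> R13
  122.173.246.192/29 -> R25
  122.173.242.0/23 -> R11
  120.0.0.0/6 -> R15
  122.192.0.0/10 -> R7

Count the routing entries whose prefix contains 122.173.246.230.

3

Prefixes containing 122.173.246.230:
  120.0.0.0/6 (120.0.0.0 - 123.255.255.255)
  122.128.0.0/10 (122.128.0.0 - 122.191.255.255)
  122.160.0.0/12 (122.160.0.0 - 122.175.255.255)
Total matching entries: 3.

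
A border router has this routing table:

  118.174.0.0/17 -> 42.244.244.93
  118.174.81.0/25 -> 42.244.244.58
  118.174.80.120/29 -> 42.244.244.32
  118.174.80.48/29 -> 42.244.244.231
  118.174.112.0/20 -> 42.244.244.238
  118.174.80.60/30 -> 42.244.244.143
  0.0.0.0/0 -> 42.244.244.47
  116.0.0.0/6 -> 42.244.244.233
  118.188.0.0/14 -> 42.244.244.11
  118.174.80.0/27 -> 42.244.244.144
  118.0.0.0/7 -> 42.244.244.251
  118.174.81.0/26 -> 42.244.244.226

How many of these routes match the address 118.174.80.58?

4

Prefixes containing 118.174.80.58:
  0.0.0.0/0 (default, matches everything)
  116.0.0.0/6 (116.0.0.0 - 119.255.255.255)
  118.0.0.0/7 (118.0.0.0 - 119.255.255.255)
  118.174.0.0/17 (118.174.0.0 - 118.174.127.255)
Total matching entries: 4.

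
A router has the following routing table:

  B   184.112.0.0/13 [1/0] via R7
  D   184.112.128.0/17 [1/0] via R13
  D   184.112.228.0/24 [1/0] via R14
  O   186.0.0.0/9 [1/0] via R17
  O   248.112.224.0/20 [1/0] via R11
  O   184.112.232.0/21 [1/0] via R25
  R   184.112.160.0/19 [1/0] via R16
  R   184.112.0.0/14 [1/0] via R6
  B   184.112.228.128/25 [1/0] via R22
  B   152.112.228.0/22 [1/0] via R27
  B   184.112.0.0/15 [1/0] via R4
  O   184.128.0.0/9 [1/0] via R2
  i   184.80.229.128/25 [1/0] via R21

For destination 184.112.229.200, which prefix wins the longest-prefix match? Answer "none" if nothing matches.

184.112.128.0/17

Entries matching 184.112.229.200:
  184.112.0.0/13 (184.112.0.0 - 184.119.255.255)
  184.112.0.0/14 (184.112.0.0 - 184.115.255.255)
  184.112.0.0/15 (184.112.0.0 - 184.113.255.255)
  184.112.128.0/17 (184.112.128.0 - 184.112.255.255)
Most specific is 184.112.128.0/17.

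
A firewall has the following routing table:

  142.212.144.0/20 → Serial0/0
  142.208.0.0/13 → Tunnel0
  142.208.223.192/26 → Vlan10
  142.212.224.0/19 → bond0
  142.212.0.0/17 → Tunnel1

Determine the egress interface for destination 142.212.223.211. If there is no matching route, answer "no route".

Routes whose prefix contains 142.212.223.211:
  142.208.0.0/13 (142.208.0.0 - 142.215.255.255) -> Tunnel0
More-specific entries that do NOT match:
  142.208.223.192/26 (142.208.223.192 - 142.208.223.255) does not contain 142.212.223.211
  142.212.144.0/20 (142.212.144.0 - 142.212.159.255) does not contain 142.212.223.211
  142.212.224.0/19 (142.212.224.0 - 142.212.255.255) does not contain 142.212.223.211
  142.212.0.0/17 (142.212.0.0 - 142.212.127.255) does not contain 142.212.223.211
Longest matching prefix is /13 -> interface Tunnel0.

Tunnel0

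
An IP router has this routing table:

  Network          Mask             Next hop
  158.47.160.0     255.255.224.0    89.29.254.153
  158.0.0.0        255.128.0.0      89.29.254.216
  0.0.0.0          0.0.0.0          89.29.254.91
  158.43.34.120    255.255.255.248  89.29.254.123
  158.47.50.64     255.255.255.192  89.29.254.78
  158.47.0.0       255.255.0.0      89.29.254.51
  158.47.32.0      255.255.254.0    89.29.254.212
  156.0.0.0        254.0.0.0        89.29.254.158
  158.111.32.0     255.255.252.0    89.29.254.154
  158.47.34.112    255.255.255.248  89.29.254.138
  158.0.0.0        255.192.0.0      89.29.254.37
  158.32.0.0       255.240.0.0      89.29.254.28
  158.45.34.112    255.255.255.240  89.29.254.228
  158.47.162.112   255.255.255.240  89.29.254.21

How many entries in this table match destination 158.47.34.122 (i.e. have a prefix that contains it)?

5

Prefixes containing 158.47.34.122:
  0.0.0.0/0 (default, matches everything)
  158.0.0.0/9 (158.0.0.0 - 158.127.255.255)
  158.0.0.0/10 (158.0.0.0 - 158.63.255.255)
  158.32.0.0/12 (158.32.0.0 - 158.47.255.255)
  158.47.0.0/16 (158.47.0.0 - 158.47.255.255)
Total matching entries: 5.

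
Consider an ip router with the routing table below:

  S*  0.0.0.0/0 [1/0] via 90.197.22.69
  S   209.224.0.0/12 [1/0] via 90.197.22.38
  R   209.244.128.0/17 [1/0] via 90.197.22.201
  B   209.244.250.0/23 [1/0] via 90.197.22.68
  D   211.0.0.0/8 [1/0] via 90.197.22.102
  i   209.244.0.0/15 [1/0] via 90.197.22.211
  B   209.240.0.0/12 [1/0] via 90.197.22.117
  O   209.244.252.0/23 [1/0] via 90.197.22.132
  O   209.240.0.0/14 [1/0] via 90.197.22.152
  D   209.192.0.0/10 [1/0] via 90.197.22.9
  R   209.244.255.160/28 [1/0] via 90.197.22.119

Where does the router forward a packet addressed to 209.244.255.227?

90.197.22.201

Routes whose prefix contains 209.244.255.227:
  0.0.0.0/0 (default, matches everything) -> 90.197.22.69
  209.192.0.0/10 (209.192.0.0 - 209.255.255.255) -> 90.197.22.9
  209.240.0.0/12 (209.240.0.0 - 209.255.255.255) -> 90.197.22.117
  209.244.0.0/15 (209.244.0.0 - 209.245.255.255) -> 90.197.22.211
  209.244.128.0/17 (209.244.128.0 - 209.244.255.255) -> 90.197.22.201
More-specific entries that do NOT match:
  209.244.255.160/28 (209.244.255.160 - 209.244.255.175) does not contain 209.244.255.227
  209.244.250.0/23 (209.244.250.0 - 209.244.251.255) does not contain 209.244.255.227
  209.244.252.0/23 (209.244.252.0 - 209.244.253.255) does not contain 209.244.255.227
Longest matching prefix is /17 -> next hop 90.197.22.201.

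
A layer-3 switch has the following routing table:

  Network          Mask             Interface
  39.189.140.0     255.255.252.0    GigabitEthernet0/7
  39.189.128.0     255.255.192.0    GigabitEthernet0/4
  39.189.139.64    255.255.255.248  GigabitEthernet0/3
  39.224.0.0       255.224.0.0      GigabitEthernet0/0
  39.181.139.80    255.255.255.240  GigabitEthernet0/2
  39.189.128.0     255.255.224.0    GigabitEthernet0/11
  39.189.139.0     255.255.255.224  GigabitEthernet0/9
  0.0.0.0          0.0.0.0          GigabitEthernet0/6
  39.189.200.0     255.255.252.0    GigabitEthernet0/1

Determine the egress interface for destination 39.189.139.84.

GigabitEthernet0/11

Routes whose prefix contains 39.189.139.84:
  0.0.0.0/0 (default, matches everything) -> GigabitEthernet0/6
  39.189.128.0/18 (39.189.128.0 - 39.189.191.255) -> GigabitEthernet0/4
  39.189.128.0/19 (39.189.128.0 - 39.189.159.255) -> GigabitEthernet0/11
More-specific entries that do NOT match:
  39.189.139.64/29 (39.189.139.64 - 39.189.139.71) does not contain 39.189.139.84
  39.181.139.80/28 (39.181.139.80 - 39.181.139.95) does not contain 39.189.139.84
  39.189.139.0/27 (39.189.139.0 - 39.189.139.31) does not contain 39.189.139.84
  39.189.140.0/22 (39.189.140.0 - 39.189.143.255) does not contain 39.189.139.84
  39.189.200.0/22 (39.189.200.0 - 39.189.203.255) does not contain 39.189.139.84
Longest matching prefix is /19 -> interface GigabitEthernet0/11.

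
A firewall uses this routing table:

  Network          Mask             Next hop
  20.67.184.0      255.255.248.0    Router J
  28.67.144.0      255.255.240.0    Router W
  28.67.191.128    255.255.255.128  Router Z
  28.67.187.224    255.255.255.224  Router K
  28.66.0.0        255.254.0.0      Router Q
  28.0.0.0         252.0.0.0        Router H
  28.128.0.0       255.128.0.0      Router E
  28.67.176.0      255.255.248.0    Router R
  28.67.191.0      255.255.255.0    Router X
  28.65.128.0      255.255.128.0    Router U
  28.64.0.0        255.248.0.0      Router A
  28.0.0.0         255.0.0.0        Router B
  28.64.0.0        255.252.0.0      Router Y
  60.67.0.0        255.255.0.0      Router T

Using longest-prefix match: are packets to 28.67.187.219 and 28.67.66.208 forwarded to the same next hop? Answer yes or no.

yes

28.67.187.219: longest match 28.66.0.0/15 -> Router Q
28.67.66.208: longest match 28.66.0.0/15 -> Router Q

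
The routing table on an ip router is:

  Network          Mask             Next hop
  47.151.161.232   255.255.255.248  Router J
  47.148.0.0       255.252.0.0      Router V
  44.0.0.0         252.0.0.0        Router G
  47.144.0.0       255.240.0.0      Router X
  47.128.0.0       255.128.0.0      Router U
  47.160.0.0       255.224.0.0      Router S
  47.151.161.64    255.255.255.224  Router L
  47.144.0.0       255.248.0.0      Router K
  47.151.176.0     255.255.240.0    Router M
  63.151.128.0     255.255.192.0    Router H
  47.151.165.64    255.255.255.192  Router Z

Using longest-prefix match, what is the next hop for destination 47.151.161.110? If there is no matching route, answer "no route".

Routes whose prefix contains 47.151.161.110:
  44.0.0.0/6 (44.0.0.0 - 47.255.255.255) -> Router G
  47.128.0.0/9 (47.128.0.0 - 47.255.255.255) -> Router U
  47.144.0.0/12 (47.144.0.0 - 47.159.255.255) -> Router X
  47.144.0.0/13 (47.144.0.0 - 47.151.255.255) -> Router K
  47.148.0.0/14 (47.148.0.0 - 47.151.255.255) -> Router V
More-specific entries that do NOT match:
  47.151.161.232/29 (47.151.161.232 - 47.151.161.239) does not contain 47.151.161.110
  47.151.161.64/27 (47.151.161.64 - 47.151.161.95) does not contain 47.151.161.110
  47.151.165.64/26 (47.151.165.64 - 47.151.165.127) does not contain 47.151.161.110
  47.151.176.0/20 (47.151.176.0 - 47.151.191.255) does not contain 47.151.161.110
  63.151.128.0/18 (63.151.128.0 - 63.151.191.255) does not contain 47.151.161.110
Longest matching prefix is /14 -> next hop Router V.

Router V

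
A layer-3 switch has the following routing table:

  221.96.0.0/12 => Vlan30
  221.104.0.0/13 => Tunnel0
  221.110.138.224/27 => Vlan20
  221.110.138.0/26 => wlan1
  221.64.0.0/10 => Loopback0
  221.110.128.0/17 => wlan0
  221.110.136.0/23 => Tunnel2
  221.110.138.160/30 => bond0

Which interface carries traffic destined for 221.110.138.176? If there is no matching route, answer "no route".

Routes whose prefix contains 221.110.138.176:
  221.64.0.0/10 (221.64.0.0 - 221.127.255.255) -> Loopback0
  221.96.0.0/12 (221.96.0.0 - 221.111.255.255) -> Vlan30
  221.104.0.0/13 (221.104.0.0 - 221.111.255.255) -> Tunnel0
  221.110.128.0/17 (221.110.128.0 - 221.110.255.255) -> wlan0
More-specific entries that do NOT match:
  221.110.138.160/30 (221.110.138.160 - 221.110.138.163) does not contain 221.110.138.176
  221.110.138.224/27 (221.110.138.224 - 221.110.138.255) does not contain 221.110.138.176
  221.110.138.0/26 (221.110.138.0 - 221.110.138.63) does not contain 221.110.138.176
  221.110.136.0/23 (221.110.136.0 - 221.110.137.255) does not contain 221.110.138.176
Longest matching prefix is /17 -> interface wlan0.

wlan0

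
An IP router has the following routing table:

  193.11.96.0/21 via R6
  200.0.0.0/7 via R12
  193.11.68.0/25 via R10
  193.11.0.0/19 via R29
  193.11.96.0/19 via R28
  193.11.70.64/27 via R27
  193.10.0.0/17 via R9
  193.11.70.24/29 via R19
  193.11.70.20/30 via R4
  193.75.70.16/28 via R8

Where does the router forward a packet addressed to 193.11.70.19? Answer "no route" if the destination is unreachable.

no route

No entry's prefix contains 193.11.70.19; there is no default route.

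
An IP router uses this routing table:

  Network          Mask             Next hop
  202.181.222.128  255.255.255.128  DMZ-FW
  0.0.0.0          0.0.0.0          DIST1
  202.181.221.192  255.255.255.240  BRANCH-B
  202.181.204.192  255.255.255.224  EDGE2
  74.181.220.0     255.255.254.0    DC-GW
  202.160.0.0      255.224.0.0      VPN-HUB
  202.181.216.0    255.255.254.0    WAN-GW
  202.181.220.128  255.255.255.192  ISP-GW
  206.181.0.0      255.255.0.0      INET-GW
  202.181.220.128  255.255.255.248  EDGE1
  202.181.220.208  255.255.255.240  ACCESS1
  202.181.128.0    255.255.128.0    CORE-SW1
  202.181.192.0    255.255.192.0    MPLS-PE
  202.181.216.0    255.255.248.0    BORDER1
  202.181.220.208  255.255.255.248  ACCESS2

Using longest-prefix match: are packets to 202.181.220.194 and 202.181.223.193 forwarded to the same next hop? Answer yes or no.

yes

202.181.220.194: longest match 202.181.216.0/21 -> BORDER1
202.181.223.193: longest match 202.181.216.0/21 -> BORDER1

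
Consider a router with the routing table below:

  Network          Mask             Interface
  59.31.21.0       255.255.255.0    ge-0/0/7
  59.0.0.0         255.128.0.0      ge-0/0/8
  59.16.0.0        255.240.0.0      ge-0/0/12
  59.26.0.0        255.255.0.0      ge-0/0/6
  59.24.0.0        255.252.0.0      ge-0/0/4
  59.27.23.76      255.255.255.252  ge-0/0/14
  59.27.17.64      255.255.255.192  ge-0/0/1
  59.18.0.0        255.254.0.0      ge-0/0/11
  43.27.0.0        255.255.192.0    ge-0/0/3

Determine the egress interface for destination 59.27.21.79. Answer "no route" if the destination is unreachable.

Routes whose prefix contains 59.27.21.79:
  59.0.0.0/9 (59.0.0.0 - 59.127.255.255) -> ge-0/0/8
  59.16.0.0/12 (59.16.0.0 - 59.31.255.255) -> ge-0/0/12
  59.24.0.0/14 (59.24.0.0 - 59.27.255.255) -> ge-0/0/4
More-specific entries that do NOT match:
  59.27.23.76/30 (59.27.23.76 - 59.27.23.79) does not contain 59.27.21.79
  59.27.17.64/26 (59.27.17.64 - 59.27.17.127) does not contain 59.27.21.79
  59.31.21.0/24 (59.31.21.0 - 59.31.21.255) does not contain 59.27.21.79
  43.27.0.0/18 (43.27.0.0 - 43.27.63.255) does not contain 59.27.21.79
  59.26.0.0/16 (59.26.0.0 - 59.26.255.255) does not contain 59.27.21.79
  59.18.0.0/15 (59.18.0.0 - 59.19.255.255) does not contain 59.27.21.79
Longest matching prefix is /14 -> interface ge-0/0/4.

ge-0/0/4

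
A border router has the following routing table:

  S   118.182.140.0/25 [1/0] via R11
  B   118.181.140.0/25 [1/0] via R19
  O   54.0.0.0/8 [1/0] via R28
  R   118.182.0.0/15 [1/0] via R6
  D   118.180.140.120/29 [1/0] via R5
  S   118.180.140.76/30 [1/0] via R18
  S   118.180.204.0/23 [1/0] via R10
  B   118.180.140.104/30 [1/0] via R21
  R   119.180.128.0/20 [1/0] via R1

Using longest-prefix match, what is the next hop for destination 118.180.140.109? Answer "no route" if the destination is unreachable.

no route

No entry's prefix contains 118.180.140.109; there is no default route.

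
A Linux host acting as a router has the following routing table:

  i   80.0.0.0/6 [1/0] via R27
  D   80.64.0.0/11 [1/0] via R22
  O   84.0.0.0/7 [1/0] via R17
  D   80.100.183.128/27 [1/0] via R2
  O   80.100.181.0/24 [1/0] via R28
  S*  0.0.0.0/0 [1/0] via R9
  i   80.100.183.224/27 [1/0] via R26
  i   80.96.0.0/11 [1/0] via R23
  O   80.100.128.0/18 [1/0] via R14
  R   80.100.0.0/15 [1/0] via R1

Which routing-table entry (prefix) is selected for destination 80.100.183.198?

Entries matching 80.100.183.198:
  0.0.0.0/0 (default, matches everything)
  80.0.0.0/6 (80.0.0.0 - 83.255.255.255)
  80.96.0.0/11 (80.96.0.0 - 80.127.255.255)
  80.100.0.0/15 (80.100.0.0 - 80.101.255.255)
  80.100.128.0/18 (80.100.128.0 - 80.100.191.255)
Most specific is 80.100.128.0/18.

80.100.128.0/18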